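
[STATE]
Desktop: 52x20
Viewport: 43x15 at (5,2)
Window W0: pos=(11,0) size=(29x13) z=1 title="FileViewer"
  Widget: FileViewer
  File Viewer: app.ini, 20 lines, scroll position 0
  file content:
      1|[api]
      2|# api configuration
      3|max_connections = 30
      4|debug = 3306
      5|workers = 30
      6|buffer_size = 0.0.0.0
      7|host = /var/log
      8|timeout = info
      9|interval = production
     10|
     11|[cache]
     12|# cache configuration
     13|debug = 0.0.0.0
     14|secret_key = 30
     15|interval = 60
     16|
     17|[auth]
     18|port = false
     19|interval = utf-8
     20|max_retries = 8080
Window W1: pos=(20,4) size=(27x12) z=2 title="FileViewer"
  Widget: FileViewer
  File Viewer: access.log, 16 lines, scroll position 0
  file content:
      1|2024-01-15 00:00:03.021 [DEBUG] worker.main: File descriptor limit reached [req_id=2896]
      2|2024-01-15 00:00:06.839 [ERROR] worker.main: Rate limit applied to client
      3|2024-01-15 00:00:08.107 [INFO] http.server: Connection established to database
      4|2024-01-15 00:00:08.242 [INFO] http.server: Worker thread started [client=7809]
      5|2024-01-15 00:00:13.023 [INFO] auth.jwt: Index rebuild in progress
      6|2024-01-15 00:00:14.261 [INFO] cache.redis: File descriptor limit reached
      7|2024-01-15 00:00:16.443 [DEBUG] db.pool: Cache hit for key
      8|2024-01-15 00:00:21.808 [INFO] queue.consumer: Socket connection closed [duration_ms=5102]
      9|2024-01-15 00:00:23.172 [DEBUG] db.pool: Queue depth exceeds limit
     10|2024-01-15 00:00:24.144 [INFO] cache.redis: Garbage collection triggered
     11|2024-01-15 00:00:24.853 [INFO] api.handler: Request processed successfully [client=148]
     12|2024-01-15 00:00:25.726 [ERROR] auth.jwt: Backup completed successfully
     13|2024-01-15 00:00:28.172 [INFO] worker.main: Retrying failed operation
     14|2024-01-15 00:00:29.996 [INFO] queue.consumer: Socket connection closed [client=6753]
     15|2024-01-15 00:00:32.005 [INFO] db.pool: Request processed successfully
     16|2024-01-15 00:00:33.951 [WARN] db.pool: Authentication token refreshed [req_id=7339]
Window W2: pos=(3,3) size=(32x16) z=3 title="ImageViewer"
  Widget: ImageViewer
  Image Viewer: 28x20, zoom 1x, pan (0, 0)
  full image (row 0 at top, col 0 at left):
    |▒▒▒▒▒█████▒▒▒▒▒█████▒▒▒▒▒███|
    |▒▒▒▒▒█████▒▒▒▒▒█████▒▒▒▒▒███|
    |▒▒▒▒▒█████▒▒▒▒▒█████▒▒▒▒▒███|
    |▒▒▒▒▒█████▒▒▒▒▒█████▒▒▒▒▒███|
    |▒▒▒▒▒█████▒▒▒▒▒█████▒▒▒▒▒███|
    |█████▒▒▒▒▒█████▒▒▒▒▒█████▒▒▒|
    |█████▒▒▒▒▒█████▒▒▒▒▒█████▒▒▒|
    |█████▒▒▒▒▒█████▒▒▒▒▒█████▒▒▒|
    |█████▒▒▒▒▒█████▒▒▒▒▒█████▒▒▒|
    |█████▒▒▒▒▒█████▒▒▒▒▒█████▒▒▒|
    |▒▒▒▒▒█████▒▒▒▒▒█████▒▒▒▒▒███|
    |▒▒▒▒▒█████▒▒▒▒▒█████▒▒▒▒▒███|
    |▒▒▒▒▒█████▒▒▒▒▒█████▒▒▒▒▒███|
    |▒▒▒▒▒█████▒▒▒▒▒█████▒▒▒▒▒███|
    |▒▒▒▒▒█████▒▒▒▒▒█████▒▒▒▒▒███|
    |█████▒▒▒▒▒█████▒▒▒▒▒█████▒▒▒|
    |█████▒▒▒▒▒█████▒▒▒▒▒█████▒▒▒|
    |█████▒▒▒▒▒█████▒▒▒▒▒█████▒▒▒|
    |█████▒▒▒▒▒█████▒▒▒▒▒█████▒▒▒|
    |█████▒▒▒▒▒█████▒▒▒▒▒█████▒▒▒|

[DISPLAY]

      ┠───────────────────────────┨        
━━━━━━━━━━━━━━━━━━━━━━━━━━━━━┓   ▲┃        
ImageViewer                  ┃━━━━━━━━━━━┓ 
─────────────────────────────┨           ┃ 
▒▒▒▒█████▒▒▒▒▒█████▒▒▒▒▒███  ┃───────────┨ 
▒▒▒▒█████▒▒▒▒▒█████▒▒▒▒▒███  ┃00:03.021 ▲┃ 
▒▒▒▒█████▒▒▒▒▒█████▒▒▒▒▒███  ┃00:06.839 █┃ 
▒▒▒▒█████▒▒▒▒▒█████▒▒▒▒▒███  ┃00:08.107 ░┃ 
▒▒▒▒█████▒▒▒▒▒█████▒▒▒▒▒███  ┃00:08.242 ░┃ 
████▒▒▒▒▒█████▒▒▒▒▒█████▒▒▒  ┃00:13.023 ░┃ 
████▒▒▒▒▒█████▒▒▒▒▒█████▒▒▒  ┃00:14.261 ░┃ 
████▒▒▒▒▒█████▒▒▒▒▒█████▒▒▒  ┃00:16.443 ░┃ 
████▒▒▒▒▒█████▒▒▒▒▒█████▒▒▒  ┃00:21.808 ▼┃ 
████▒▒▒▒▒█████▒▒▒▒▒█████▒▒▒  ┃━━━━━━━━━━━┛ 
▒▒▒▒█████▒▒▒▒▒█████▒▒▒▒▒███  ┃             


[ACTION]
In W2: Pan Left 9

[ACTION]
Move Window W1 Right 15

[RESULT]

      ┠───────────────────────────┨        
━━━━━━━━━━━━━━━━━━━━━━━━━━━━━┓   ▲┃        
ImageViewer                  ┃━━━━━━━━━━━━━
─────────────────────────────┨er           
▒▒▒▒█████▒▒▒▒▒█████▒▒▒▒▒███  ┃─────────────
▒▒▒▒█████▒▒▒▒▒█████▒▒▒▒▒███  ┃5 00:00:03.02
▒▒▒▒█████▒▒▒▒▒█████▒▒▒▒▒███  ┃5 00:00:06.83
▒▒▒▒█████▒▒▒▒▒█████▒▒▒▒▒███  ┃5 00:00:08.10
▒▒▒▒█████▒▒▒▒▒█████▒▒▒▒▒███  ┃5 00:00:08.24
████▒▒▒▒▒█████▒▒▒▒▒█████▒▒▒  ┃5 00:00:13.02
████▒▒▒▒▒█████▒▒▒▒▒█████▒▒▒  ┃5 00:00:14.26
████▒▒▒▒▒█████▒▒▒▒▒█████▒▒▒  ┃5 00:00:16.44
████▒▒▒▒▒█████▒▒▒▒▒█████▒▒▒  ┃5 00:00:21.80
████▒▒▒▒▒█████▒▒▒▒▒█████▒▒▒  ┃━━━━━━━━━━━━━
▒▒▒▒█████▒▒▒▒▒█████▒▒▒▒▒███  ┃             


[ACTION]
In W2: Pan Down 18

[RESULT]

      ┠───────────────────────────┨        
━━━━━━━━━━━━━━━━━━━━━━━━━━━━━┓   ▲┃        
ImageViewer                  ┃━━━━━━━━━━━━━
─────────────────────────────┨er           
████▒▒▒▒▒█████▒▒▒▒▒█████▒▒▒  ┃─────────────
████▒▒▒▒▒█████▒▒▒▒▒█████▒▒▒  ┃5 00:00:03.02
                             ┃5 00:00:06.83
                             ┃5 00:00:08.10
                             ┃5 00:00:08.24
                             ┃5 00:00:13.02
                             ┃5 00:00:14.26
                             ┃5 00:00:16.44
                             ┃5 00:00:21.80
                             ┃━━━━━━━━━━━━━
                             ┃             


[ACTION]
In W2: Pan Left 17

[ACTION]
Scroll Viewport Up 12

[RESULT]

      ┏━━━━━━━━━━━━━━━━━━━━━━━━━━━┓        
      ┃ FileViewer                ┃        
      ┠───────────────────────────┨        
━━━━━━━━━━━━━━━━━━━━━━━━━━━━━┓   ▲┃        
ImageViewer                  ┃━━━━━━━━━━━━━
─────────────────────────────┨er           
████▒▒▒▒▒█████▒▒▒▒▒█████▒▒▒  ┃─────────────
████▒▒▒▒▒█████▒▒▒▒▒█████▒▒▒  ┃5 00:00:03.02
                             ┃5 00:00:06.83
                             ┃5 00:00:08.10
                             ┃5 00:00:08.24
                             ┃5 00:00:13.02
                             ┃5 00:00:14.26
                             ┃5 00:00:16.44
                             ┃5 00:00:21.80


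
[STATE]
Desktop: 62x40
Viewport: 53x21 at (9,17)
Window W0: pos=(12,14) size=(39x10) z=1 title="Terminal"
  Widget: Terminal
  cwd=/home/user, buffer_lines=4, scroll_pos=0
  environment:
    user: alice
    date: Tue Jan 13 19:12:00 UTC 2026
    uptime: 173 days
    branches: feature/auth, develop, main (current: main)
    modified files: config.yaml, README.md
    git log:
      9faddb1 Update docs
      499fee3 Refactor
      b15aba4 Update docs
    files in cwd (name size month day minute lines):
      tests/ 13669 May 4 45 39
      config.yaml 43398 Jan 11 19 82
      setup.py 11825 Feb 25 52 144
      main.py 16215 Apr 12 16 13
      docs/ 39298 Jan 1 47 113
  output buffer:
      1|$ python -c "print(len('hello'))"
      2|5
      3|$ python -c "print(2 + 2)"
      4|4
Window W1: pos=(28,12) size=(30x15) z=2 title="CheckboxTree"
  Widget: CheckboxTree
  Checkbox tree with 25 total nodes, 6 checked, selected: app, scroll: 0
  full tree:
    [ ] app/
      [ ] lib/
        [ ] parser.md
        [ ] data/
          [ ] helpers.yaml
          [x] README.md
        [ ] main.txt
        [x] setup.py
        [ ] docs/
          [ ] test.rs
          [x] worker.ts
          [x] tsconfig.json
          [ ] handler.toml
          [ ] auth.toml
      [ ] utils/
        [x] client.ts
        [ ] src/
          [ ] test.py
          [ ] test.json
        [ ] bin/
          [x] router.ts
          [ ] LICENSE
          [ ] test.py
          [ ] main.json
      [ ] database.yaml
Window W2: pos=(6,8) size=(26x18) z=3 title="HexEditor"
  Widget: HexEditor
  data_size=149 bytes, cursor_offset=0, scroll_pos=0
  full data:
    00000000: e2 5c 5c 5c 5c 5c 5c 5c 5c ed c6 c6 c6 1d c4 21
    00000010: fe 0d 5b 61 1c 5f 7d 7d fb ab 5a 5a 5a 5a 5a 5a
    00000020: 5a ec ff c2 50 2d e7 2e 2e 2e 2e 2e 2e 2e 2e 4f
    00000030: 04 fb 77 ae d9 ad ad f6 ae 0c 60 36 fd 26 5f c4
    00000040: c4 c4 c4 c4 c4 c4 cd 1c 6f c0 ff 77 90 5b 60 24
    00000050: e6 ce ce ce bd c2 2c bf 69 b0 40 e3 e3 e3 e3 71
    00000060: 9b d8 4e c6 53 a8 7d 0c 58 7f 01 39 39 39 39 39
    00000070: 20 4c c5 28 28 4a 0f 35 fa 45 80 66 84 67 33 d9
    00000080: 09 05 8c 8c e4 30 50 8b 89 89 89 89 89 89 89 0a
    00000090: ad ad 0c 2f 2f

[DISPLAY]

000060  9b d8 4e c6 53┃  [ ] parser.md          ┃    
000070  20 4c c5 28 28┃  [-] data/              ┃    
000080  09 05 8c 8c e4┃    [ ] helpers.yaml     ┃    
000090  ad ad 0c 2f 2f┃    [x] README.md        ┃    
                      ┃  [ ] main.txt           ┃    
                      ┃  [x] setup.py           ┃    
                      ┃  [-] docs/              ┃    
                      ┃    [ ] test.rs          ┃    
━━━━━━━━━━━━━━━━━━━━━━┛    [x] worker.ts        ┃    
                   ┗━━━━━━━━━━━━━━━━━━━━━━━━━━━━┛    
                                                     
                                                     
                                                     
                                                     
                                                     
                                                     
                                                     
                                                     
                                                     
                                                     
                                                     


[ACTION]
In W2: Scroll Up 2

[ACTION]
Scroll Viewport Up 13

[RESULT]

                                                     
                                                     
                                                     
                                                     
━━━━━━━━━━━━━━━━━━━━━━┓                              
exEditor              ┃                              
──────────────────────┨                              
000000  E2 5c 5c 5c 5c┃                              
000010  fe 0d 5b 61 1c┃━━━━━━━━━━━━━━━━━━━━━━━━━┓    
000020  5a ec ff c2 50┃eckboxTree               ┃    
000030  04 fb 77 ae d9┃─────────────────────────┨    
000040  c4 c4 c4 c4 c4┃] app/                   ┃    
000050  e6 ce ce ce bd┃[-] lib/                 ┃    
000060  9b d8 4e c6 53┃  [ ] parser.md          ┃    
000070  20 4c c5 28 28┃  [-] data/              ┃    
000080  09 05 8c 8c e4┃    [ ] helpers.yaml     ┃    
000090  ad ad 0c 2f 2f┃    [x] README.md        ┃    
                      ┃  [ ] main.txt           ┃    
                      ┃  [x] setup.py           ┃    
                      ┃  [-] docs/              ┃    
                      ┃    [ ] test.rs          ┃    


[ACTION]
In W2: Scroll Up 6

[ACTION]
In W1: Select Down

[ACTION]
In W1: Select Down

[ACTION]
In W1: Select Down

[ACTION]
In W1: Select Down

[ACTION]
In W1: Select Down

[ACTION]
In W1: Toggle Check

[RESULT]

                                                     
                                                     
                                                     
                                                     
━━━━━━━━━━━━━━━━━━━━━━┓                              
exEditor              ┃                              
──────────────────────┨                              
000000  E2 5c 5c 5c 5c┃                              
000010  fe 0d 5b 61 1c┃━━━━━━━━━━━━━━━━━━━━━━━━━┓    
000020  5a ec ff c2 50┃eckboxTree               ┃    
000030  04 fb 77 ae d9┃─────────────────────────┨    
000040  c4 c4 c4 c4 c4┃] app/                   ┃    
000050  e6 ce ce ce bd┃[-] lib/                 ┃    
000060  9b d8 4e c6 53┃  [ ] parser.md          ┃    
000070  20 4c c5 28 28┃  [ ] data/              ┃    
000080  09 05 8c 8c e4┃    [ ] helpers.yaml     ┃    
000090  ad ad 0c 2f 2f┃    [ ] README.md        ┃    
                      ┃  [ ] main.txt           ┃    
                      ┃  [x] setup.py           ┃    
                      ┃  [-] docs/              ┃    
                      ┃    [ ] test.rs          ┃    


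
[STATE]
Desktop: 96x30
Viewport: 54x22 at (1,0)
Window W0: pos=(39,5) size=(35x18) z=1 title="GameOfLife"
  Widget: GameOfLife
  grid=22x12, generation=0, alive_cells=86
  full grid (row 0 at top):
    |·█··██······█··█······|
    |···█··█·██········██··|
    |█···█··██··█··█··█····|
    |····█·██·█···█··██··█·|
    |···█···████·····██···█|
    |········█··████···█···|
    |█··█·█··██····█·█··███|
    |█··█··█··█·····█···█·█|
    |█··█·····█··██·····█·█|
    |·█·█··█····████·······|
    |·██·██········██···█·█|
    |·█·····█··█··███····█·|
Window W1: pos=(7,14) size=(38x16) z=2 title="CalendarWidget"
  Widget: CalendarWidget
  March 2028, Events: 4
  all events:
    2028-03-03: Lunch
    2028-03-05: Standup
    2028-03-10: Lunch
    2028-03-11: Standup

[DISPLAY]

                                                      
                                                      
                                                      
                                                      
                                                      
                                      ┏━━━━━━━━━━━━━━━
                                      ┃ GameOfLife    
                                      ┠───────────────
                                      ┃Gen: 0         
                                      ┃·█··██······█··
                                      ┃···█··█·██·····
                                      ┃█···█··██··█··█
                                      ┃····█·██·█···█·
                                      ┃···█···████····
      ┏━━━━━━━━━━━━━━━━━━━━━━━━━━━━━━━━━━━━┓···█··████
      ┃ CalendarWidget                     ┃█··██····█
      ┠────────────────────────────────────┨·█··█·····
      ┃             March 2028             ┃····█··██·
      ┃Mo Tu We Th Fr Sa Su                ┃·█····████
      ┃       1  2  3*  4  5*              ┃█········█
      ┃ 6  7  8  9 10* 11* 12              ┃··█··█··██
      ┃13 14 15 16 17 18 19                ┃          


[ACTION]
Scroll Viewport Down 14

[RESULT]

                                      ┃Gen: 0         
                                      ┃·█··██······█··
                                      ┃···█··█·██·····
                                      ┃█···█··██··█··█
                                      ┃····█·██·█···█·
                                      ┃···█···████····
      ┏━━━━━━━━━━━━━━━━━━━━━━━━━━━━━━━━━━━━┓···█··████
      ┃ CalendarWidget                     ┃█··██····█
      ┠────────────────────────────────────┨·█··█·····
      ┃             March 2028             ┃····█··██·
      ┃Mo Tu We Th Fr Sa Su                ┃·█····████
      ┃       1  2  3*  4  5*              ┃█········█
      ┃ 6  7  8  9 10* 11* 12              ┃··█··█··██
      ┃13 14 15 16 17 18 19                ┃          
      ┃20 21 22 23 24 25 26                ┃━━━━━━━━━━
      ┃27 28 29 30 31                      ┃          
      ┃                                    ┃          
      ┃                                    ┃          
      ┃                                    ┃          
      ┃                                    ┃          
      ┃                                    ┃          
      ┗━━━━━━━━━━━━━━━━━━━━━━━━━━━━━━━━━━━━┛          


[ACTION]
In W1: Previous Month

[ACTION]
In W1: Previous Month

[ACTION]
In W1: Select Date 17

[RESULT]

                                      ┃Gen: 0         
                                      ┃·█··██······█··
                                      ┃···█··█·██·····
                                      ┃█···█··██··█··█
                                      ┃····█·██·█···█·
                                      ┃···█···████····
      ┏━━━━━━━━━━━━━━━━━━━━━━━━━━━━━━━━━━━━┓···█··████
      ┃ CalendarWidget                     ┃█··██····█
      ┠────────────────────────────────────┨·█··█·····
      ┃            January 2028            ┃····█··██·
      ┃Mo Tu We Th Fr Sa Su                ┃·█····████
      ┃                1  2                ┃█········█
      ┃ 3  4  5  6  7  8  9                ┃··█··█··██
      ┃10 11 12 13 14 15 16                ┃          
      ┃[17] 18 19 20 21 22 23              ┃━━━━━━━━━━
      ┃24 25 26 27 28 29 30                ┃          
      ┃31                                  ┃          
      ┃                                    ┃          
      ┃                                    ┃          
      ┃                                    ┃          
      ┃                                    ┃          
      ┗━━━━━━━━━━━━━━━━━━━━━━━━━━━━━━━━━━━━┛          


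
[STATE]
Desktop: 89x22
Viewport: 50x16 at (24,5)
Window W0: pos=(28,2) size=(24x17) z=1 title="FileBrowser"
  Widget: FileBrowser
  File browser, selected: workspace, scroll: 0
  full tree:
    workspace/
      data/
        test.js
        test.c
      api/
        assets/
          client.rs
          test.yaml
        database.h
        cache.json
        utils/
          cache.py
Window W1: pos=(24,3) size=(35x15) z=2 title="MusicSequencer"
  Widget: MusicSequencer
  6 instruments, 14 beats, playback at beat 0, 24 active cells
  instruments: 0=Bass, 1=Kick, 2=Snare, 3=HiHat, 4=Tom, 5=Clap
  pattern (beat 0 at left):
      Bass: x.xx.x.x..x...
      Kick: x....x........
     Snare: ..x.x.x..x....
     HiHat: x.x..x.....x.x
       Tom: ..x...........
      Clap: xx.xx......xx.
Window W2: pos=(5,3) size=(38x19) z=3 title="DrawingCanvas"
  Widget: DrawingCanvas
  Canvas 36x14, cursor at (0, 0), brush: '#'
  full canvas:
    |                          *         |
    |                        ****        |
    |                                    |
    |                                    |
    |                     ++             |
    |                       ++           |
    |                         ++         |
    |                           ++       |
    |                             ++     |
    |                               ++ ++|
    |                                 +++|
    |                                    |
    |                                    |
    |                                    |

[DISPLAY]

──────────────────┨───────────────┨               
        *         ┃23             ┃               
      ****        ┃··             ┃               
                  ┃··             ┃               
                  ┃··             ┃               
   ++             ┃·█             ┃               
     ++           ┃··             ┃               
       ++         ┃█·             ┃               
         ++       ┃               ┃               
           ++     ┃               ┃               
             ++ ++┃               ┃               
               +++┃               ┃               
                  ┃━━━━━━━━━━━━━━━┛               
                  ┃━━━━━━━━┛                      
                  ┃                               
                  ┃                               


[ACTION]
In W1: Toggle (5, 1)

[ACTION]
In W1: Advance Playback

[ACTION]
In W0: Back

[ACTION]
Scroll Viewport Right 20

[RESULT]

───┨───────────────┨                              
   ┃23             ┃                              
   ┃··             ┃                              
   ┃··             ┃                              
   ┃··             ┃                              
   ┃·█             ┃                              
   ┃··             ┃                              
   ┃█·             ┃                              
   ┃               ┃                              
   ┃               ┃                              
 ++┃               ┃                              
+++┃               ┃                              
   ┃━━━━━━━━━━━━━━━┛                              
   ┃━━━━━━━━┛                                     
   ┃                                              
   ┃                                              


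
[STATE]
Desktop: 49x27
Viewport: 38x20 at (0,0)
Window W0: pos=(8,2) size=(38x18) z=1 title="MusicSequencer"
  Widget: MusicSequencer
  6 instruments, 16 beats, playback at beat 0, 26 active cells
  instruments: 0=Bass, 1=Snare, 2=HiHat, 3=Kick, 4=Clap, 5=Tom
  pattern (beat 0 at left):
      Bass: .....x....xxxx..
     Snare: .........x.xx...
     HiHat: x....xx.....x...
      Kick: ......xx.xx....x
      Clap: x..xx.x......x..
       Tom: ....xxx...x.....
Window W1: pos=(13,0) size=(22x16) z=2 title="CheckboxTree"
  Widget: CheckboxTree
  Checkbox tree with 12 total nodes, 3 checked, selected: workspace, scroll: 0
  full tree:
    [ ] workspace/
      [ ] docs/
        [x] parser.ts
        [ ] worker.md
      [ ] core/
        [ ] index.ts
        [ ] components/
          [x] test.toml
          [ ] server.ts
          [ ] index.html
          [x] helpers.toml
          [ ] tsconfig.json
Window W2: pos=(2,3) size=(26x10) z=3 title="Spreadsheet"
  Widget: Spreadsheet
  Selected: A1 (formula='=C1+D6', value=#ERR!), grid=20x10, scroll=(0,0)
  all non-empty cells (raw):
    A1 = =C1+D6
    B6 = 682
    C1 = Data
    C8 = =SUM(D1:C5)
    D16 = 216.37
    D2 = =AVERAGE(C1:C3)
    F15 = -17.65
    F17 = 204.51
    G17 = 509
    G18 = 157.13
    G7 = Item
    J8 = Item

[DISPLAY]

             ┏━━━━━━━━━━━━━━━━━━━━┓   
             ┃ CheckboxTree       ┃   
        ┏━━━━┠────────────────────┨━━━
  ┏━━━━━━━━━━━━━━━━━━━━━━━━┓/     ┃   
  ┃ Spreadsheet            ┃      ┃───
  ┠────────────────────────┨r.ts  ┃   
  ┃A1: =C1+D6              ┃r.md  ┃   
  ┃       A       B       C┃      ┃   
  ┃------------------------┃.ts   ┃   
  ┃  1 [#ERR!]        0Data┃nents/┃   
  ┃  2        0       0    ┃t.toml┃   
  ┃  3        0       0    ┃ver.ts┃   
  ┗━━━━━━━━━━━━━━━━━━━━━━━━┛ex.htm┃   
        ┃    ┃       [x] helpers.t┃   
        ┃    ┃       [ ] tsconfig.┃   
        ┃    ┗━━━━━━━━━━━━━━━━━━━━┛   
        ┃                             
        ┃                             
        ┃                             
        ┗━━━━━━━━━━━━━━━━━━━━━━━━━━━━━


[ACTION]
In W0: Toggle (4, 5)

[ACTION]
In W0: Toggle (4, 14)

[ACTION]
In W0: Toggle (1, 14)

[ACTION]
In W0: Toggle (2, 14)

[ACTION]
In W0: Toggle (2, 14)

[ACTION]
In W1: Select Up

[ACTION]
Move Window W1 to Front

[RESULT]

             ┏━━━━━━━━━━━━━━━━━━━━┓   
             ┃ CheckboxTree       ┃   
        ┏━━━━┠────────────────────┨━━━
  ┏━━━━━━━━━━┃>[-] workspace/     ┃   
  ┃ Spreadshe┃   [-] docs/        ┃───
  ┠──────────┃     [x] parser.ts  ┃   
  ┃A1: =C1+D6┃     [ ] worker.md  ┃   
  ┃       A  ┃   [-] core/        ┃   
  ┃----------┃     [ ] index.ts   ┃   
  ┃  1 [#ERR!┃     [-] components/┃   
  ┃  2       ┃       [x] test.toml┃   
  ┃  3       ┃       [ ] server.ts┃   
  ┗━━━━━━━━━━┃       [ ] index.htm┃   
        ┃    ┃       [x] helpers.t┃   
        ┃    ┃       [ ] tsconfig.┃   
        ┃    ┗━━━━━━━━━━━━━━━━━━━━┛   
        ┃                             
        ┃                             
        ┃                             
        ┗━━━━━━━━━━━━━━━━━━━━━━━━━━━━━


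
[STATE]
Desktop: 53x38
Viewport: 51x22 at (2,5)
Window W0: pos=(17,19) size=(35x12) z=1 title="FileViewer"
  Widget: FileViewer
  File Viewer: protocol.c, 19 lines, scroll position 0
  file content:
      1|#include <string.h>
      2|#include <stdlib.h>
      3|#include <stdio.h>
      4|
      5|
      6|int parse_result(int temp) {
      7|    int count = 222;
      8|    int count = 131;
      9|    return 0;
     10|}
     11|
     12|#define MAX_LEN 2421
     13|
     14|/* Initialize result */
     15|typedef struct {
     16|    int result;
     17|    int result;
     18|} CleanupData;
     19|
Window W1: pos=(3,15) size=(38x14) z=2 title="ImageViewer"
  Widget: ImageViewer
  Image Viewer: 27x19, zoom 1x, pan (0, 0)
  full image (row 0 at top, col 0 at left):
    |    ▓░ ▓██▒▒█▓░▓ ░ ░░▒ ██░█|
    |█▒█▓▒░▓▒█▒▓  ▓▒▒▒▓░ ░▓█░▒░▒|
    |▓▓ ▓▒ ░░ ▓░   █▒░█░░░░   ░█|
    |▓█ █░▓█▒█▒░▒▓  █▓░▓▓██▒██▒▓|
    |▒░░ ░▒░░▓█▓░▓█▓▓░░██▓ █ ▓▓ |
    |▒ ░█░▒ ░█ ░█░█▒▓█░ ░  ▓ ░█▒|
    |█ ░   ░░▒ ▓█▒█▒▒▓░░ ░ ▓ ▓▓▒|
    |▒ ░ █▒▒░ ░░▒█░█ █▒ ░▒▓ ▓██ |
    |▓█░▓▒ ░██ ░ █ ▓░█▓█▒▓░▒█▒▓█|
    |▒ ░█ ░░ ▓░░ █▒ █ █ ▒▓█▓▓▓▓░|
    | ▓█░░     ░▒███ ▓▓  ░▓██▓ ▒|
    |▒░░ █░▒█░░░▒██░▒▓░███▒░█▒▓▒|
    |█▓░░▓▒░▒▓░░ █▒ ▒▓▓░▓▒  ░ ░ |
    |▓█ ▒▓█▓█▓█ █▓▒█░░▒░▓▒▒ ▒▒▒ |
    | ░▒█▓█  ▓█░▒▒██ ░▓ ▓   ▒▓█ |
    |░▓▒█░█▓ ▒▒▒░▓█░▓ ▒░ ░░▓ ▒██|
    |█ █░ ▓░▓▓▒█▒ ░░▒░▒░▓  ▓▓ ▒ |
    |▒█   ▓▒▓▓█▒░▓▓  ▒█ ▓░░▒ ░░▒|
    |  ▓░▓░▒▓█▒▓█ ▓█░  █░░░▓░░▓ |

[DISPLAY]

                                                   
                                                   
                                                   
                                                   
                                                   
                                                   
                                                   
                                                   
                                                   
                                                   
 ┏━━━━━━━━━━━━━━━━━━━━━━━━━━━━━━━━━━━━┓            
 ┃ ImageViewer                        ┃            
 ┠────────────────────────────────────┨            
 ┃    ▓░ ▓██▒▒█▓░▓ ░ ░░▒ ██░█         ┃            
 ┃█▒█▓▒░▓▒█▒▓  ▓▒▒▒▓░ ░▓█░▒░▒         ┃━━━━━━━━━━┓ 
 ┃▓▓ ▓▒ ░░ ▓░   █▒░█░░░░   ░█         ┃          ┃ 
 ┃▓█ █░▓█▒█▒░▒▓  █▓░▓▓██▒██▒▓         ┃──────────┨ 
 ┃▒░░ ░▒░░▓█▓░▓█▓▓░░██▓ █ ▓▓          ┃         ▲┃ 
 ┃▒ ░█░▒ ░█ ░█░█▒▓█░ ░  ▓ ░█▒         ┃         █┃ 
 ┃█ ░   ░░▒ ▓█▒█▒▒▓░░ ░ ▓ ▓▓▒         ┃         ░┃ 
 ┃▒ ░ █▒▒░ ░░▒█░█ █▒ ░▒▓ ▓██          ┃         ░┃ 
 ┃▓█░▓▒ ░██ ░ █ ▓░█▓█▒▓░▒█▒▓█         ┃         ░┃ 


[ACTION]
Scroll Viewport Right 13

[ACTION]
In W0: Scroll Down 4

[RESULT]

                                                   
                                                   
                                                   
                                                   
                                                   
                                                   
                                                   
                                                   
                                                   
                                                   
 ┏━━━━━━━━━━━━━━━━━━━━━━━━━━━━━━━━━━━━┓            
 ┃ ImageViewer                        ┃            
 ┠────────────────────────────────────┨            
 ┃    ▓░ ▓██▒▒█▓░▓ ░ ░░▒ ██░█         ┃            
 ┃█▒█▓▒░▓▒█▒▓  ▓▒▒▒▓░ ░▓█░▒░▒         ┃━━━━━━━━━━┓ 
 ┃▓▓ ▓▒ ░░ ▓░   █▒░█░░░░   ░█         ┃          ┃ 
 ┃▓█ █░▓█▒█▒░▒▓  █▓░▓▓██▒██▒▓         ┃──────────┨ 
 ┃▒░░ ░▒░░▓█▓░▓█▓▓░░██▓ █ ▓▓          ┃         ▲┃ 
 ┃▒ ░█░▒ ░█ ░█░█▒▓█░ ░  ▓ ░█▒         ┃mp) {    ░┃ 
 ┃█ ░   ░░▒ ▓█▒█▒▒▓░░ ░ ▓ ▓▓▒         ┃         ░┃ 
 ┃▒ ░ █▒▒░ ░░▒█░█ █▒ ░▒▓ ▓██          ┃         █┃ 
 ┃▓█░▓▒ ░██ ░ █ ▓░█▓█▒▓░▒█▒▓█         ┃         ░┃ 


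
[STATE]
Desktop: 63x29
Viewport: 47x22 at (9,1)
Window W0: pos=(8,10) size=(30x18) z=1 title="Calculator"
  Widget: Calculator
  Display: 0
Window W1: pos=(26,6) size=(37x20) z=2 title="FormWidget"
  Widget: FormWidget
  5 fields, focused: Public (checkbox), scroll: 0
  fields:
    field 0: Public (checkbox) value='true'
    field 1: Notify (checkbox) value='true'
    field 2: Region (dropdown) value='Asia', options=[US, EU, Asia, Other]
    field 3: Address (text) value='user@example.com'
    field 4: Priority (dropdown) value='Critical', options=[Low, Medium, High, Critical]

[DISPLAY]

                                               
                                               
                                               
                                               
                                               
                 ┏━━━━━━━━━━━━━━━━━━━━━━━━━━━━━
                 ┃ FormWidget                  
                 ┠─────────────────────────────
                 ┃> Public:     [x]            
━━━━━━━━━━━━━━━━━┃  Notify:     [x]            
 Calculator      ┃  Region:     [Asia          
─────────────────┃  Address:    [user@example.c
                 ┃  Priority:   [Critical      
┌───┬───┬───┬───┐┃                             
│ 7 │ 8 │ 9 │ ÷ │┃                             
├───┼───┼───┼───┤┃                             
│ 4 │ 5 │ 6 │ × │┃                             
├───┼───┼───┼───┤┃                             
│ 1 │ 2 │ 3 │ - │┃                             
├───┼───┼───┼───┤┃                             
│ 0 │ . │ = │ + │┃                             
├───┼───┼───┼───┤┃                             


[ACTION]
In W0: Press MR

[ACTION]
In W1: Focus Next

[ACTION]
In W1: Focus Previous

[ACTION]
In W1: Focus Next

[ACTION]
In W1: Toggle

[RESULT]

                                               
                                               
                                               
                                               
                                               
                 ┏━━━━━━━━━━━━━━━━━━━━━━━━━━━━━
                 ┃ FormWidget                  
                 ┠─────────────────────────────
                 ┃  Public:     [x]            
━━━━━━━━━━━━━━━━━┃> Notify:     [ ]            
 Calculator      ┃  Region:     [Asia          
─────────────────┃  Address:    [user@example.c
                 ┃  Priority:   [Critical      
┌───┬───┬───┬───┐┃                             
│ 7 │ 8 │ 9 │ ÷ │┃                             
├───┼───┼───┼───┤┃                             
│ 4 │ 5 │ 6 │ × │┃                             
├───┼───┼───┼───┤┃                             
│ 1 │ 2 │ 3 │ - │┃                             
├───┼───┼───┼───┤┃                             
│ 0 │ . │ = │ + │┃                             
├───┼───┼───┼───┤┃                             


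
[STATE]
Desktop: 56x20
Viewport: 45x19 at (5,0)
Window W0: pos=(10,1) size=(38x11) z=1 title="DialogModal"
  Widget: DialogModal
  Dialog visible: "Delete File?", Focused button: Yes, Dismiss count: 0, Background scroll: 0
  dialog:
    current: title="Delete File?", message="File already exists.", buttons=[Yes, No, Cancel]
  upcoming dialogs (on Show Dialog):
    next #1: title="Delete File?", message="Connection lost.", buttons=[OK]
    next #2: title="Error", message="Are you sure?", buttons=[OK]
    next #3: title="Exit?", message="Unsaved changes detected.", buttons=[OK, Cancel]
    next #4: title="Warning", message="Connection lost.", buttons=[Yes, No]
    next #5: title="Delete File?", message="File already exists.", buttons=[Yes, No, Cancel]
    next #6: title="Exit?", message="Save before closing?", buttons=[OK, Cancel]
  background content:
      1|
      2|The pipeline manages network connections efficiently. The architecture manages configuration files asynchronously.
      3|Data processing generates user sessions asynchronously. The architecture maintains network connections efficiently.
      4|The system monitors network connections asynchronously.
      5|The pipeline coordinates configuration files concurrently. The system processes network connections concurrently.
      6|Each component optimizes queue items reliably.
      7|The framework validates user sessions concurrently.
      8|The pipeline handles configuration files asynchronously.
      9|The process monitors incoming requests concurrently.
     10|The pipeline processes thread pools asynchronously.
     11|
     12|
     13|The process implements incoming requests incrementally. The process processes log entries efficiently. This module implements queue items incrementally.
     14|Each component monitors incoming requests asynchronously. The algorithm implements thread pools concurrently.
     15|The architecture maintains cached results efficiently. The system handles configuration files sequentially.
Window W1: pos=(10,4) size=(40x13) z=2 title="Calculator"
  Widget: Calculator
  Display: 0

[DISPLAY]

                                             
     ┏━━━━━━━━━━━━━━━━━━━━━━━━━━━━━━━━━━━━┓  
     ┃ DialogModal                        ┃  
     ┠────────────────────────────────────┨  
     ┏━━━━━━━━━━━━━━━━━━━━━━━━━━━━━━━━━━━━━━┓
     ┃ Calculator                           ┃
     ┠──────────────────────────────────────┨
     ┃                                     0┃
     ┃┌───┬───┬───┬───┐                     ┃
     ┃│ 7 │ 8 │ 9 │ ÷ │                     ┃
     ┃├───┼───┼───┼───┤                     ┃
     ┃│ 4 │ 5 │ 6 │ × │                     ┃
     ┃├───┼───┼───┼───┤                     ┃
     ┃│ 1 │ 2 │ 3 │ - │                     ┃
     ┃├───┼───┼───┼───┤                     ┃
     ┃│ 0 │ . │ = │ + │                     ┃
     ┗━━━━━━━━━━━━━━━━━━━━━━━━━━━━━━━━━━━━━━┛
                                             
                                             


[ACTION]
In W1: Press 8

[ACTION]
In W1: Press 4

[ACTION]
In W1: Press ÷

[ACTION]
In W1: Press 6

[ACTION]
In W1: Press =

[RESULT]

                                             
     ┏━━━━━━━━━━━━━━━━━━━━━━━━━━━━━━━━━━━━┓  
     ┃ DialogModal                        ┃  
     ┠────────────────────────────────────┨  
     ┏━━━━━━━━━━━━━━━━━━━━━━━━━━━━━━━━━━━━━━┓
     ┃ Calculator                           ┃
     ┠──────────────────────────────────────┨
     ┃                                    14┃
     ┃┌───┬───┬───┬───┐                     ┃
     ┃│ 7 │ 8 │ 9 │ ÷ │                     ┃
     ┃├───┼───┼───┼───┤                     ┃
     ┃│ 4 │ 5 │ 6 │ × │                     ┃
     ┃├───┼───┼───┼───┤                     ┃
     ┃│ 1 │ 2 │ 3 │ - │                     ┃
     ┃├───┼───┼───┼───┤                     ┃
     ┃│ 0 │ . │ = │ + │                     ┃
     ┗━━━━━━━━━━━━━━━━━━━━━━━━━━━━━━━━━━━━━━┛
                                             
                                             
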